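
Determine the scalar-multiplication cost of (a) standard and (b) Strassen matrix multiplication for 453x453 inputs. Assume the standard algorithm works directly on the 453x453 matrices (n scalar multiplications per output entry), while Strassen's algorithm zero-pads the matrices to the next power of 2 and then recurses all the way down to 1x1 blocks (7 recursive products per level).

Matrix multiplication for 453x453 matrices:

Strassen's algorithm requires power-of-2 dimensions. Pad 453x453 to 512x512 (next power of 2).

Standard algorithm: 453^3 = 92959677 multiplications
Strassen's algorithm: 7^(log2(512)) = 7^9 = 40353607 multiplications
Savings: 92959677 - 40353607 = 52606070 multiplications

Standard: 92959677 multiplications (453^3). Strassen: 40353607 multiplications (7^9, after padding to 512x512). Strassen reduces 8 recursive multiplications to 7 at each level.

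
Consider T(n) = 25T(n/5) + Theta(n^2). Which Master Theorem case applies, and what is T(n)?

Master Theorem for T(n) = 25T(n/5) + O(n^2):

a = 25, b = 5, c = 2
log_b(a) = log_5(25) = 2.0000

Case 2: c = 2 = log_5(25) = 2.0000
T(n) = O(n^2 log n) = O(n^2 log n)

For T(n) = 25T(n/5) + O(n^2): log_5(25) = 2.0000. This is Case 2 of the Master Theorem (c = log_b(a), equal work at all levels), giving O(n^2 log n).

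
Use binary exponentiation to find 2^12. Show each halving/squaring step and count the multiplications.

Computing 2^12 by squaring (build up from 2^1; each line after the first costs one multiplication):

2^1 = 2
2^2 = (2^1)^2 = 2^2 = 4
2^3 = 2 * 2^2 = 2 * 4 = 8
2^6 = (2^3)^2 = 8^2 = 64
2^12 = (2^6)^2 = 64^2 = 4096

Result: 4096
Multiplications needed: 4 (4 lines after 2^1)

2^12 = 4096. Using exponentiation by squaring, this requires 4 multiplications. The key idea: if the exponent is even, square the half-power; if odd, multiply by the base once.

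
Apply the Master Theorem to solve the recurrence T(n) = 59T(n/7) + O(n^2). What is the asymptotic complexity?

Master Theorem for T(n) = 59T(n/7) + O(n^2):

a = 59, b = 7, c = 2
log_b(a) = log_7(59) = 2.0954

Case 1: c = 2 < log_7(59) = 2.0954
T(n) = O(n^(log_7 59))

For T(n) = 59T(n/7) + O(n^2): log_7(59) = 2.0954. This is Case 1 of the Master Theorem (c < log_b(a), work dominated by leaves), giving O(n^(log_7 59)).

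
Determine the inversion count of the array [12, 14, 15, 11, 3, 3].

Finding inversions in [12, 14, 15, 11, 3, 3]:

(0, 3): arr[0]=12 > arr[3]=11
(0, 4): arr[0]=12 > arr[4]=3
(0, 5): arr[0]=12 > arr[5]=3
(1, 3): arr[1]=14 > arr[3]=11
(1, 4): arr[1]=14 > arr[4]=3
(1, 5): arr[1]=14 > arr[5]=3
(2, 3): arr[2]=15 > arr[3]=11
(2, 4): arr[2]=15 > arr[4]=3
(2, 5): arr[2]=15 > arr[5]=3
(3, 4): arr[3]=11 > arr[4]=3
(3, 5): arr[3]=11 > arr[5]=3

Total inversions: 11

The array has 11 inversion(s): (0,3), (0,4), (0,5), (1,3), (1,4), (1,5), (2,3), (2,4), (2,5), (3,4), (3,5). Each pair (i,j) satisfies i < j and arr[i] > arr[j].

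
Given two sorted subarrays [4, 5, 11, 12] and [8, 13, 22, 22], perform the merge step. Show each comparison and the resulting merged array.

Merging process:

Compare 4 vs 8: take 4 from left. Merged: [4]
Compare 5 vs 8: take 5 from left. Merged: [4, 5]
Compare 11 vs 8: take 8 from right. Merged: [4, 5, 8]
Compare 11 vs 13: take 11 from left. Merged: [4, 5, 8, 11]
Compare 12 vs 13: take 12 from left. Merged: [4, 5, 8, 11, 12]
Append remaining from right: [13, 22, 22]. Merged: [4, 5, 8, 11, 12, 13, 22, 22]

Final merged array: [4, 5, 8, 11, 12, 13, 22, 22]
Total comparisons: 5

The merged array is [4, 5, 8, 11, 12, 13, 22, 22], requiring 5 comparisons. The merge step runs in O(n) time where n is the total number of elements.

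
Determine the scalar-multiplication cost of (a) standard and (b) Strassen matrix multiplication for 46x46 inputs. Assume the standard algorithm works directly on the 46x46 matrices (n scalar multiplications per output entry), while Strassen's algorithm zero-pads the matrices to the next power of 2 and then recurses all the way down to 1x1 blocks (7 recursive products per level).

Matrix multiplication for 46x46 matrices:

Strassen's algorithm requires power-of-2 dimensions. Pad 46x46 to 64x64 (next power of 2).

Standard algorithm: 46^3 = 97336 multiplications
Strassen's algorithm: 7^(log2(64)) = 7^6 = 117649 multiplications
Difference: 97336 - 117649 = -20313 (Strassen uses MORE here due to padding overhead — for small or just-over-power-of-2 n, padding can outweigh the per-level savings)

Standard: 97336 multiplications (46^3). Strassen: 117649 multiplications (7^6, after padding to 64x64). Strassen reduces 8 recursive multiplications to 7 at each level.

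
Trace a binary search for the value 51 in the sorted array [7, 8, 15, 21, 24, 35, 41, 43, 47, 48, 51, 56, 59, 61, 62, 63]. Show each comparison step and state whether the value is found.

Binary search for 51 in [7, 8, 15, 21, 24, 35, 41, 43, 47, 48, 51, 56, 59, 61, 62, 63]:

lo=0, hi=15, mid=7, arr[mid]=43 -> 43 < 51, search right half
lo=8, hi=15, mid=11, arr[mid]=56 -> 56 > 51, search left half
lo=8, hi=10, mid=9, arr[mid]=48 -> 48 < 51, search right half
lo=10, hi=10, mid=10, arr[mid]=51 -> Found target at index 10!

Binary search finds 51 at index 10 after 4 comparisons. The search repeatedly halves the search space by comparing with the middle element.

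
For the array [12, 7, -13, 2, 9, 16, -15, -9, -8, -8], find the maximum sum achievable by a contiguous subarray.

Using Kadane's algorithm on [12, 7, -13, 2, 9, 16, -15, -9, -8, -8]:

Scanning through the array:
Position 1 (value 7): max_ending_here = 19, max_so_far = 19
Position 2 (value -13): max_ending_here = 6, max_so_far = 19
Position 3 (value 2): max_ending_here = 8, max_so_far = 19
Position 4 (value 9): max_ending_here = 17, max_so_far = 19
Position 5 (value 16): max_ending_here = 33, max_so_far = 33
Position 6 (value -15): max_ending_here = 18, max_so_far = 33
Position 7 (value -9): max_ending_here = 9, max_so_far = 33
Position 8 (value -8): max_ending_here = 1, max_so_far = 33
Position 9 (value -8): max_ending_here = -7, max_so_far = 33

Maximum subarray: [12, 7, -13, 2, 9, 16]
Maximum sum: 33

The maximum subarray is [12, 7, -13, 2, 9, 16] with sum 33. This subarray runs from index 0 to index 5.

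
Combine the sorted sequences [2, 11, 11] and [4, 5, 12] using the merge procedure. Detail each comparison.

Merging process:

Compare 2 vs 4: take 2 from left. Merged: [2]
Compare 11 vs 4: take 4 from right. Merged: [2, 4]
Compare 11 vs 5: take 5 from right. Merged: [2, 4, 5]
Compare 11 vs 12: take 11 from left. Merged: [2, 4, 5, 11]
Compare 11 vs 12: take 11 from left. Merged: [2, 4, 5, 11, 11]
Append remaining from right: [12]. Merged: [2, 4, 5, 11, 11, 12]

Final merged array: [2, 4, 5, 11, 11, 12]
Total comparisons: 5

The merged array is [2, 4, 5, 11, 11, 12], requiring 5 comparisons. The merge step runs in O(n) time where n is the total number of elements.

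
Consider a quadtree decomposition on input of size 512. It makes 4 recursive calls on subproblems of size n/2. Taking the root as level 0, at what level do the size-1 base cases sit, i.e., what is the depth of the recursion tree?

For divide and conquer with division factor 2:

Problem sizes at each level:
Level 0: 512
Level 1: 256
Level 2: 128
Level 3: 64
Level 4: 32
Level 5: 16
Level 6: 8
Level 7: 4
Level 8: 2
Level 9: 1

The root is level 0 and the size-1 base case is level 9 (the tree spans levels 0 through 9, i.e. 10 levels counting the root), so the depth is the number of divisions: log_2(512) = 9

The recursion tree depth is log_2(512) = 9. At each level, the problem size is divided by 2, so it takes 9 divisions to reduce to a base case of size 1. The algorithm makes 4 recursive calls at each level.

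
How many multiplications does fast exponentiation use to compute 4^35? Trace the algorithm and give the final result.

Computing 4^35 by squaring (build up from 4^1; each line after the first costs one multiplication):

4^1 = 4
4^2 = (4^1)^2 = 4^2 = 16
4^4 = (4^2)^2 = 16^2 = 256
4^8 = (4^4)^2 = 256^2 = 65536
4^16 = (4^8)^2 = 65536^2 = 4294967296
4^17 = 4 * 4^16 = 4 * 4294967296 = 17179869184
4^34 = (4^17)^2 = 17179869184^2 = 295147905179352825856
4^35 = 4 * 4^34 = 4 * 295147905179352825856 = 1180591620717411303424

Result: 1180591620717411303424
Multiplications needed: 7 (7 lines after 4^1)

4^35 = 1180591620717411303424. Using exponentiation by squaring, this requires 7 multiplications. The key idea: if the exponent is even, square the half-power; if odd, multiply by the base once.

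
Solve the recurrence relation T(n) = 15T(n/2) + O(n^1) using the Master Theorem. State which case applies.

Master Theorem for T(n) = 15T(n/2) + O(n^1):

a = 15, b = 2, c = 1
log_b(a) = log_2(15) = 3.9069

Case 1: c = 1 < log_2(15) = 3.9069
T(n) = O(n^(log_2 15))

For T(n) = 15T(n/2) + O(n^1): log_2(15) = 3.9069. This is Case 1 of the Master Theorem (c < log_b(a), work dominated by leaves), giving O(n^(log_2 15)).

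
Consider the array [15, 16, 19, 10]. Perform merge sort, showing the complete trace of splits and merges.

Merge sort trace:

Split: [15, 16, 19, 10] -> [15, 16] and [19, 10]
  Split: [15, 16] -> [15] and [16]
  Merge: [15] + [16] -> [15, 16]
  Split: [19, 10] -> [19] and [10]
  Merge: [19] + [10] -> [10, 19]
Merge: [15, 16] + [10, 19] -> [10, 15, 16, 19]

Final sorted array: [10, 15, 16, 19]

The merge sort proceeds by recursively splitting the array and merging sorted halves.
After all merges, the sorted array is [10, 15, 16, 19].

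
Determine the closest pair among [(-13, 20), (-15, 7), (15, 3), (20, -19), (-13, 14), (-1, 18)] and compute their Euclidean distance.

Computing all pairwise distances among 6 points:

d((-13, 20), (-15, 7)) = 13.1529
d((-13, 20), (15, 3)) = 32.7567
d((-13, 20), (20, -19)) = 51.0882
d((-13, 20), (-13, 14)) = 6.0 <-- minimum
d((-13, 20), (-1, 18)) = 12.1655
d((-15, 7), (15, 3)) = 30.2655
d((-15, 7), (20, -19)) = 43.6005
d((-15, 7), (-13, 14)) = 7.2801
d((-15, 7), (-1, 18)) = 17.8045
d((15, 3), (20, -19)) = 22.561
d((15, 3), (-13, 14)) = 30.0832
d((15, 3), (-1, 18)) = 21.9317
d((20, -19), (-13, 14)) = 46.669
d((20, -19), (-1, 18)) = 42.5441
d((-13, 14), (-1, 18)) = 12.6491

Closest pair: (-13, 20) and (-13, 14) with distance 6.0

The closest pair is (-13, 20) and (-13, 14) with Euclidean distance 6.0. For 6 points, brute-force pairwise comparison is shown above. For large n, the divide-and-conquer algorithm (sort by x, recurse on halves, check the dividing strip) achieves O(n log n).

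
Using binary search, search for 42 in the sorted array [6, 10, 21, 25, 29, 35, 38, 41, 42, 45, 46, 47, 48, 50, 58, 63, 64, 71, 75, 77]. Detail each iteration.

Binary search for 42 in [6, 10, 21, 25, 29, 35, 38, 41, 42, 45, 46, 47, 48, 50, 58, 63, 64, 71, 75, 77]:

lo=0, hi=19, mid=9, arr[mid]=45 -> 45 > 42, search left half
lo=0, hi=8, mid=4, arr[mid]=29 -> 29 < 42, search right half
lo=5, hi=8, mid=6, arr[mid]=38 -> 38 < 42, search right half
lo=7, hi=8, mid=7, arr[mid]=41 -> 41 < 42, search right half
lo=8, hi=8, mid=8, arr[mid]=42 -> Found target at index 8!

Binary search finds 42 at index 8 after 5 comparisons. The search repeatedly halves the search space by comparing with the middle element.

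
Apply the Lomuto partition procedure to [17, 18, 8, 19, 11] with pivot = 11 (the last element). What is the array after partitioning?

Lomuto partition with pivot = 11:

Initial array: [17, 18, 8, 19, 11]

arr[0]=17 > 11: no swap
arr[1]=18 > 11: no swap
arr[2]=8 <= 11: swap with position 0, array becomes [8, 18, 17, 19, 11]
arr[3]=19 > 11: no swap

Place pivot at position 1: [8, 11, 17, 19, 18]
Pivot position: 1

After partitioning with pivot 11, the array becomes [8, 11, 17, 19, 18]. The pivot is placed at index 1. All elements to the left of the pivot are <= 11, and all elements to the right are > 11.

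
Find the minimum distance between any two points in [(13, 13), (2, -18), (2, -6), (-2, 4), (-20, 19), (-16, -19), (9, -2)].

Computing all pairwise distances among 7 points:

d((13, 13), (2, -18)) = 32.8938
d((13, 13), (2, -6)) = 21.9545
d((13, 13), (-2, 4)) = 17.4929
d((13, 13), (-20, 19)) = 33.541
d((13, 13), (-16, -19)) = 43.1856
d((13, 13), (9, -2)) = 15.5242
d((2, -18), (2, -6)) = 12.0
d((2, -18), (-2, 4)) = 22.3607
d((2, -18), (-20, 19)) = 43.0465
d((2, -18), (-16, -19)) = 18.0278
d((2, -18), (9, -2)) = 17.4642
d((2, -6), (-2, 4)) = 10.7703
d((2, -6), (-20, 19)) = 33.3017
d((2, -6), (-16, -19)) = 22.2036
d((2, -6), (9, -2)) = 8.0623 <-- minimum
d((-2, 4), (-20, 19)) = 23.4307
d((-2, 4), (-16, -19)) = 26.9258
d((-2, 4), (9, -2)) = 12.53
d((-20, 19), (-16, -19)) = 38.2099
d((-20, 19), (9, -2)) = 35.805
d((-16, -19), (9, -2)) = 30.2324

Closest pair: (2, -6) and (9, -2) with distance 8.0623

The closest pair is (2, -6) and (9, -2) with Euclidean distance 8.0623. For 7 points, brute-force pairwise comparison is shown above. For large n, the divide-and-conquer algorithm (sort by x, recurse on halves, check the dividing strip) achieves O(n log n).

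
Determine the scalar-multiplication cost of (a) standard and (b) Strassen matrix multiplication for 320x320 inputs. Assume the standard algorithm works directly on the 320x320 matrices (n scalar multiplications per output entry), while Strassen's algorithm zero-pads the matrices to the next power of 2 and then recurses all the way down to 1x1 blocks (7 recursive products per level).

Matrix multiplication for 320x320 matrices:

Strassen's algorithm requires power-of-2 dimensions. Pad 320x320 to 512x512 (next power of 2).

Standard algorithm: 320^3 = 32768000 multiplications
Strassen's algorithm: 7^(log2(512)) = 7^9 = 40353607 multiplications
Difference: 32768000 - 40353607 = -7585607 (Strassen uses MORE here due to padding overhead — for small or just-over-power-of-2 n, padding can outweigh the per-level savings)

Standard: 32768000 multiplications (320^3). Strassen: 40353607 multiplications (7^9, after padding to 512x512). Strassen reduces 8 recursive multiplications to 7 at each level.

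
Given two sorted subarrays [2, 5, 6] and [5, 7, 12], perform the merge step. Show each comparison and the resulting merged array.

Merging process:

Compare 2 vs 5: take 2 from left. Merged: [2]
Compare 5 vs 5: take 5 from left. Merged: [2, 5]
Compare 6 vs 5: take 5 from right. Merged: [2, 5, 5]
Compare 6 vs 7: take 6 from left. Merged: [2, 5, 5, 6]
Append remaining from right: [7, 12]. Merged: [2, 5, 5, 6, 7, 12]

Final merged array: [2, 5, 5, 6, 7, 12]
Total comparisons: 4

The merged array is [2, 5, 5, 6, 7, 12], requiring 4 comparisons. The merge step runs in O(n) time where n is the total number of elements.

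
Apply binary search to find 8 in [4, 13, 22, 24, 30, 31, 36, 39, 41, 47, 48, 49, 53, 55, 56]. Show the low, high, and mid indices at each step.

Binary search for 8 in [4, 13, 22, 24, 30, 31, 36, 39, 41, 47, 48, 49, 53, 55, 56]:

lo=0, hi=14, mid=7, arr[mid]=39 -> 39 > 8, search left half
lo=0, hi=6, mid=3, arr[mid]=24 -> 24 > 8, search left half
lo=0, hi=2, mid=1, arr[mid]=13 -> 13 > 8, search left half
lo=0, hi=0, mid=0, arr[mid]=4 -> 4 < 8, search right half
lo=1 > hi=0, target 8 not found

Binary search determines that 8 is not in the array after 4 comparisons. The search space was exhausted without finding the target.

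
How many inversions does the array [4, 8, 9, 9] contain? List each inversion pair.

Finding inversions in [4, 8, 9, 9]:


Total inversions: 0

The array has 0 inversions. It is already sorted.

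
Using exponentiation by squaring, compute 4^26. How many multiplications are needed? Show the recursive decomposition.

Computing 4^26 by squaring (build up from 4^1; each line after the first costs one multiplication):

4^1 = 4
4^2 = (4^1)^2 = 4^2 = 16
4^3 = 4 * 4^2 = 4 * 16 = 64
4^6 = (4^3)^2 = 64^2 = 4096
4^12 = (4^6)^2 = 4096^2 = 16777216
4^13 = 4 * 4^12 = 4 * 16777216 = 67108864
4^26 = (4^13)^2 = 67108864^2 = 4503599627370496

Result: 4503599627370496
Multiplications needed: 6 (6 lines after 4^1)

4^26 = 4503599627370496. Using exponentiation by squaring, this requires 6 multiplications. The key idea: if the exponent is even, square the half-power; if odd, multiply by the base once.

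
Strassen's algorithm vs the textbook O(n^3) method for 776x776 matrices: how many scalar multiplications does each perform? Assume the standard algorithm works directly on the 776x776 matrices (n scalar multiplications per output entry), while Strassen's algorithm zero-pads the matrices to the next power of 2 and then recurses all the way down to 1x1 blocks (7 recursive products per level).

Matrix multiplication for 776x776 matrices:

Strassen's algorithm requires power-of-2 dimensions. Pad 776x776 to 1024x1024 (next power of 2).

Standard algorithm: 776^3 = 467288576 multiplications
Strassen's algorithm: 7^(log2(1024)) = 7^10 = 282475249 multiplications
Savings: 467288576 - 282475249 = 184813327 multiplications

Standard: 467288576 multiplications (776^3). Strassen: 282475249 multiplications (7^10, after padding to 1024x1024). Strassen reduces 8 recursive multiplications to 7 at each level.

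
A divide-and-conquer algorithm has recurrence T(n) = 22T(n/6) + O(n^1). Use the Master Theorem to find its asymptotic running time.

Master Theorem for T(n) = 22T(n/6) + O(n^1):

a = 22, b = 6, c = 1
log_b(a) = log_6(22) = 1.7251

Case 1: c = 1 < log_6(22) = 1.7251
T(n) = O(n^(log_6 22))

For T(n) = 22T(n/6) + O(n^1): log_6(22) = 1.7251. This is Case 1 of the Master Theorem (c < log_b(a), work dominated by leaves), giving O(n^(log_6 22)).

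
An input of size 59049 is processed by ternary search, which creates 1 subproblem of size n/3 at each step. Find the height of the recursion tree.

For divide and conquer with division factor 3:

Problem sizes at each level:
Level 0: 59049
Level 1: 19683
Level 2: 6561
Level 3: 2187
Level 4: 729
Level 5: 243
Level 6: 81
Level 7: 27
Level 8: 9
Level 9: 3
Level 10: 1

The root is level 0 and the size-1 base case is level 10 (the tree spans levels 0 through 10, i.e. 11 levels counting the root), so the depth is the number of divisions: log_3(59049) = 10

The recursion tree depth is log_3(59049) = 10. At each level, the problem size is divided by 3, so it takes 10 divisions to reduce to a base case of size 1. The algorithm makes 1 recursive call at each level.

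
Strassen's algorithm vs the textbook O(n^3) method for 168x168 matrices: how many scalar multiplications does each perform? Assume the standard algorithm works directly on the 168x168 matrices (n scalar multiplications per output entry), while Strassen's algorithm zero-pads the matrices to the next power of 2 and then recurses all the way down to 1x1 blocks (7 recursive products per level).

Matrix multiplication for 168x168 matrices:

Strassen's algorithm requires power-of-2 dimensions. Pad 168x168 to 256x256 (next power of 2).

Standard algorithm: 168^3 = 4741632 multiplications
Strassen's algorithm: 7^(log2(256)) = 7^8 = 5764801 multiplications
Difference: 4741632 - 5764801 = -1023169 (Strassen uses MORE here due to padding overhead — for small or just-over-power-of-2 n, padding can outweigh the per-level savings)

Standard: 4741632 multiplications (168^3). Strassen: 5764801 multiplications (7^8, after padding to 256x256). Strassen reduces 8 recursive multiplications to 7 at each level.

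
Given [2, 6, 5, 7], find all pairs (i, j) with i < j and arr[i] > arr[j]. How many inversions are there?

Finding inversions in [2, 6, 5, 7]:

(1, 2): arr[1]=6 > arr[2]=5

Total inversions: 1

The array has 1 inversion(s): (1,2). Each pair (i,j) satisfies i < j and arr[i] > arr[j].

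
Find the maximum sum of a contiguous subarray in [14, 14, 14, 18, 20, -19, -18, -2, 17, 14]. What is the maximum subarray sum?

Using Kadane's algorithm on [14, 14, 14, 18, 20, -19, -18, -2, 17, 14]:

Scanning through the array:
Position 1 (value 14): max_ending_here = 28, max_so_far = 28
Position 2 (value 14): max_ending_here = 42, max_so_far = 42
Position 3 (value 18): max_ending_here = 60, max_so_far = 60
Position 4 (value 20): max_ending_here = 80, max_so_far = 80
Position 5 (value -19): max_ending_here = 61, max_so_far = 80
Position 6 (value -18): max_ending_here = 43, max_so_far = 80
Position 7 (value -2): max_ending_here = 41, max_so_far = 80
Position 8 (value 17): max_ending_here = 58, max_so_far = 80
Position 9 (value 14): max_ending_here = 72, max_so_far = 80

Maximum subarray: [14, 14, 14, 18, 20]
Maximum sum: 80

The maximum subarray is [14, 14, 14, 18, 20] with sum 80. This subarray runs from index 0 to index 4.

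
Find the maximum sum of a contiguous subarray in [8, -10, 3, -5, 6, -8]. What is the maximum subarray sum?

Using Kadane's algorithm on [8, -10, 3, -5, 6, -8]:

Scanning through the array:
Position 1 (value -10): max_ending_here = -2, max_so_far = 8
Position 2 (value 3): max_ending_here = 3, max_so_far = 8
Position 3 (value -5): max_ending_here = -2, max_so_far = 8
Position 4 (value 6): max_ending_here = 6, max_so_far = 8
Position 5 (value -8): max_ending_here = -2, max_so_far = 8

Maximum subarray: [8]
Maximum sum: 8

The maximum subarray is [8] with sum 8. This subarray runs from index 0 to index 0.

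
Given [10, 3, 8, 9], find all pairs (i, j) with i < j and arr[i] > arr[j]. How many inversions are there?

Finding inversions in [10, 3, 8, 9]:

(0, 1): arr[0]=10 > arr[1]=3
(0, 2): arr[0]=10 > arr[2]=8
(0, 3): arr[0]=10 > arr[3]=9

Total inversions: 3

The array has 3 inversion(s): (0,1), (0,2), (0,3). Each pair (i,j) satisfies i < j and arr[i] > arr[j].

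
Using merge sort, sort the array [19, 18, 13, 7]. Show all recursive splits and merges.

Merge sort trace:

Split: [19, 18, 13, 7] -> [19, 18] and [13, 7]
  Split: [19, 18] -> [19] and [18]
  Merge: [19] + [18] -> [18, 19]
  Split: [13, 7] -> [13] and [7]
  Merge: [13] + [7] -> [7, 13]
Merge: [18, 19] + [7, 13] -> [7, 13, 18, 19]

Final sorted array: [7, 13, 18, 19]

The merge sort proceeds by recursively splitting the array and merging sorted halves.
After all merges, the sorted array is [7, 13, 18, 19].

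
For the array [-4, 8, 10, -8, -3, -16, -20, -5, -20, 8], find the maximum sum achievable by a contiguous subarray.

Using Kadane's algorithm on [-4, 8, 10, -8, -3, -16, -20, -5, -20, 8]:

Scanning through the array:
Position 1 (value 8): max_ending_here = 8, max_so_far = 8
Position 2 (value 10): max_ending_here = 18, max_so_far = 18
Position 3 (value -8): max_ending_here = 10, max_so_far = 18
Position 4 (value -3): max_ending_here = 7, max_so_far = 18
Position 5 (value -16): max_ending_here = -9, max_so_far = 18
Position 6 (value -20): max_ending_here = -20, max_so_far = 18
Position 7 (value -5): max_ending_here = -5, max_so_far = 18
Position 8 (value -20): max_ending_here = -20, max_so_far = 18
Position 9 (value 8): max_ending_here = 8, max_so_far = 18

Maximum subarray: [8, 10]
Maximum sum: 18

The maximum subarray is [8, 10] with sum 18. This subarray runs from index 1 to index 2.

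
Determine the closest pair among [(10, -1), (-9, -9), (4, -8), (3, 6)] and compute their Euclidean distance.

Computing all pairwise distances among 4 points:

d((10, -1), (-9, -9)) = 20.6155
d((10, -1), (4, -8)) = 9.2195 <-- minimum
d((10, -1), (3, 6)) = 9.8995
d((-9, -9), (4, -8)) = 13.0384
d((-9, -9), (3, 6)) = 19.2094
d((4, -8), (3, 6)) = 14.0357

Closest pair: (10, -1) and (4, -8) with distance 9.2195

The closest pair is (10, -1) and (4, -8) with Euclidean distance 9.2195. For 4 points, brute-force pairwise comparison is shown above. For large n, the divide-and-conquer algorithm (sort by x, recurse on halves, check the dividing strip) achieves O(n log n).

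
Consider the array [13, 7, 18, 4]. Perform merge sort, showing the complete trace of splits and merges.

Merge sort trace:

Split: [13, 7, 18, 4] -> [13, 7] and [18, 4]
  Split: [13, 7] -> [13] and [7]
  Merge: [13] + [7] -> [7, 13]
  Split: [18, 4] -> [18] and [4]
  Merge: [18] + [4] -> [4, 18]
Merge: [7, 13] + [4, 18] -> [4, 7, 13, 18]

Final sorted array: [4, 7, 13, 18]

The merge sort proceeds by recursively splitting the array and merging sorted halves.
After all merges, the sorted array is [4, 7, 13, 18].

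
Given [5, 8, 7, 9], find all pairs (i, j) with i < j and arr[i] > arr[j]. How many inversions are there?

Finding inversions in [5, 8, 7, 9]:

(1, 2): arr[1]=8 > arr[2]=7

Total inversions: 1

The array has 1 inversion(s): (1,2). Each pair (i,j) satisfies i < j and arr[i] > arr[j].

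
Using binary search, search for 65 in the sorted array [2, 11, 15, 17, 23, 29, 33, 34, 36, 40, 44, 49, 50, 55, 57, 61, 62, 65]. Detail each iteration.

Binary search for 65 in [2, 11, 15, 17, 23, 29, 33, 34, 36, 40, 44, 49, 50, 55, 57, 61, 62, 65]:

lo=0, hi=17, mid=8, arr[mid]=36 -> 36 < 65, search right half
lo=9, hi=17, mid=13, arr[mid]=55 -> 55 < 65, search right half
lo=14, hi=17, mid=15, arr[mid]=61 -> 61 < 65, search right half
lo=16, hi=17, mid=16, arr[mid]=62 -> 62 < 65, search right half
lo=17, hi=17, mid=17, arr[mid]=65 -> Found target at index 17!

Binary search finds 65 at index 17 after 5 comparisons. The search repeatedly halves the search space by comparing with the middle element.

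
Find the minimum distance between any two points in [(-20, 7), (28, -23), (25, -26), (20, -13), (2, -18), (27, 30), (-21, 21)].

Computing all pairwise distances among 7 points:

d((-20, 7), (28, -23)) = 56.6039
d((-20, 7), (25, -26)) = 55.8032
d((-20, 7), (20, -13)) = 44.7214
d((-20, 7), (2, -18)) = 33.3017
d((-20, 7), (27, 30)) = 52.3259
d((-20, 7), (-21, 21)) = 14.0357
d((28, -23), (25, -26)) = 4.2426 <-- minimum
d((28, -23), (20, -13)) = 12.8062
d((28, -23), (2, -18)) = 26.4764
d((28, -23), (27, 30)) = 53.0094
d((28, -23), (-21, 21)) = 65.8559
d((25, -26), (20, -13)) = 13.9284
d((25, -26), (2, -18)) = 24.3516
d((25, -26), (27, 30)) = 56.0357
d((25, -26), (-21, 21)) = 65.7647
d((20, -13), (2, -18)) = 18.6815
d((20, -13), (27, 30)) = 43.566
d((20, -13), (-21, 21)) = 53.2635
d((2, -18), (27, 30)) = 54.1202
d((2, -18), (-21, 21)) = 45.2769
d((27, 30), (-21, 21)) = 48.8365

Closest pair: (28, -23) and (25, -26) with distance 4.2426

The closest pair is (28, -23) and (25, -26) with Euclidean distance 4.2426. For 7 points, brute-force pairwise comparison is shown above. For large n, the divide-and-conquer algorithm (sort by x, recurse on halves, check the dividing strip) achieves O(n log n).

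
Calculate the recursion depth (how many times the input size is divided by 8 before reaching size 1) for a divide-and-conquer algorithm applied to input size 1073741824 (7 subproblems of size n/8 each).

For divide and conquer with division factor 8:

Problem sizes at each level:
Level 0: 1073741824
Level 1: 134217728
Level 2: 16777216
Level 3: 2097152
Level 4: 262144
Level 5: 32768
Level 6: 4096
Level 7: 512
Level 8: 64
Level 9: 8
Level 10: 1

The root is level 0 and the size-1 base case is level 10 (the tree spans levels 0 through 10, i.e. 11 levels counting the root), so the depth is the number of divisions: log_8(1073741824) = 10

The recursion tree depth is log_8(1073741824) = 10. At each level, the problem size is divided by 8, so it takes 10 divisions to reduce to a base case of size 1. The algorithm makes 7 recursive calls at each level.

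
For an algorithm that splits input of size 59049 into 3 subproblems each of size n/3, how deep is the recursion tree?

For divide and conquer with division factor 3:

Problem sizes at each level:
Level 0: 59049
Level 1: 19683
Level 2: 6561
Level 3: 2187
Level 4: 729
Level 5: 243
Level 6: 81
Level 7: 27
Level 8: 9
Level 9: 3
Level 10: 1

The root is level 0 and the size-1 base case is level 10 (the tree spans levels 0 through 10, i.e. 11 levels counting the root), so the depth is the number of divisions: log_3(59049) = 10

The recursion tree depth is log_3(59049) = 10. At each level, the problem size is divided by 3, so it takes 10 divisions to reduce to a base case of size 1. The algorithm makes 3 recursive calls at each level.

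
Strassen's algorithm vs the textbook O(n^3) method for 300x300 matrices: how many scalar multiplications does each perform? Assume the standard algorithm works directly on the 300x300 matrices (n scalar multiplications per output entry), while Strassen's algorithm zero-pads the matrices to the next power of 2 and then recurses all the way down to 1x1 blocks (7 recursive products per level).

Matrix multiplication for 300x300 matrices:

Strassen's algorithm requires power-of-2 dimensions. Pad 300x300 to 512x512 (next power of 2).

Standard algorithm: 300^3 = 27000000 multiplications
Strassen's algorithm: 7^(log2(512)) = 7^9 = 40353607 multiplications
Difference: 27000000 - 40353607 = -13353607 (Strassen uses MORE here due to padding overhead — for small or just-over-power-of-2 n, padding can outweigh the per-level savings)

Standard: 27000000 multiplications (300^3). Strassen: 40353607 multiplications (7^9, after padding to 512x512). Strassen reduces 8 recursive multiplications to 7 at each level.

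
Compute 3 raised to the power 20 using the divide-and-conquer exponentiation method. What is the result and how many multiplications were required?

Computing 3^20 by squaring (build up from 3^1; each line after the first costs one multiplication):

3^1 = 3
3^2 = (3^1)^2 = 3^2 = 9
3^4 = (3^2)^2 = 9^2 = 81
3^5 = 3 * 3^4 = 3 * 81 = 243
3^10 = (3^5)^2 = 243^2 = 59049
3^20 = (3^10)^2 = 59049^2 = 3486784401

Result: 3486784401
Multiplications needed: 5 (5 lines after 3^1)

3^20 = 3486784401. Using exponentiation by squaring, this requires 5 multiplications. The key idea: if the exponent is even, square the half-power; if odd, multiply by the base once.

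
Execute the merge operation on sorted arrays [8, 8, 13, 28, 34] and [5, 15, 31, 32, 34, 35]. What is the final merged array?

Merging process:

Compare 8 vs 5: take 5 from right. Merged: [5]
Compare 8 vs 15: take 8 from left. Merged: [5, 8]
Compare 8 vs 15: take 8 from left. Merged: [5, 8, 8]
Compare 13 vs 15: take 13 from left. Merged: [5, 8, 8, 13]
Compare 28 vs 15: take 15 from right. Merged: [5, 8, 8, 13, 15]
Compare 28 vs 31: take 28 from left. Merged: [5, 8, 8, 13, 15, 28]
Compare 34 vs 31: take 31 from right. Merged: [5, 8, 8, 13, 15, 28, 31]
Compare 34 vs 32: take 32 from right. Merged: [5, 8, 8, 13, 15, 28, 31, 32]
Compare 34 vs 34: take 34 from left. Merged: [5, 8, 8, 13, 15, 28, 31, 32, 34]
Append remaining from right: [34, 35]. Merged: [5, 8, 8, 13, 15, 28, 31, 32, 34, 34, 35]

Final merged array: [5, 8, 8, 13, 15, 28, 31, 32, 34, 34, 35]
Total comparisons: 9

The merged array is [5, 8, 8, 13, 15, 28, 31, 32, 34, 34, 35], requiring 9 comparisons. The merge step runs in O(n) time where n is the total number of elements.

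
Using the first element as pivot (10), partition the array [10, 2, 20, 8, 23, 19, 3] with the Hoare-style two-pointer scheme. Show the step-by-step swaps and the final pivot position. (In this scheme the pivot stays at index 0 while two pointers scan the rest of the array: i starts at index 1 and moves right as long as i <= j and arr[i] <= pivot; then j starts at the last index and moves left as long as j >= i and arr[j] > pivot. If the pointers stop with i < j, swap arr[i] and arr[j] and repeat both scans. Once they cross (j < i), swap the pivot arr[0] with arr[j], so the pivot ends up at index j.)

Hoare-style two-pointer partition with pivot = 10:

Initial array: [10, 2, 20, 8, 23, 19, 3]

Pointers start at i = 1, j = 6.
i stops at index 2 (arr[2]=20 > 10), j stops at index 6 (arr[6]=3 <= 10): swap arr[2] and arr[6], array becomes [10, 2, 3, 8, 23, 19, 20]
i ends at 4, j ends at 3: the pointers have crossed (j < i), so scanning stops.

Swap pivot arr[0] with arr[3] to place pivot at position 3: [8, 2, 3, 10, 23, 19, 20]
Pivot position: 3

After partitioning with pivot 10, the array becomes [8, 2, 3, 10, 23, 19, 20]. The pivot is placed at index 3. All elements to the left of the pivot are <= 10, and all elements to the right are > 10.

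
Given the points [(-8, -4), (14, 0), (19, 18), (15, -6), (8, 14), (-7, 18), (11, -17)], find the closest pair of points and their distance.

Computing all pairwise distances among 7 points:

d((-8, -4), (14, 0)) = 22.3607
d((-8, -4), (19, 18)) = 34.8281
d((-8, -4), (15, -6)) = 23.0868
d((-8, -4), (8, 14)) = 24.0832
d((-8, -4), (-7, 18)) = 22.0227
d((-8, -4), (11, -17)) = 23.0217
d((14, 0), (19, 18)) = 18.6815
d((14, 0), (15, -6)) = 6.0828 <-- minimum
d((14, 0), (8, 14)) = 15.2315
d((14, 0), (-7, 18)) = 27.6586
d((14, 0), (11, -17)) = 17.2627
d((19, 18), (15, -6)) = 24.3311
d((19, 18), (8, 14)) = 11.7047
d((19, 18), (-7, 18)) = 26.0
d((19, 18), (11, -17)) = 35.9026
d((15, -6), (8, 14)) = 21.1896
d((15, -6), (-7, 18)) = 32.5576
d((15, -6), (11, -17)) = 11.7047
d((8, 14), (-7, 18)) = 15.5242
d((8, 14), (11, -17)) = 31.1448
d((-7, 18), (11, -17)) = 39.3573

Closest pair: (14, 0) and (15, -6) with distance 6.0828

The closest pair is (14, 0) and (15, -6) with Euclidean distance 6.0828. For 7 points, brute-force pairwise comparison is shown above. For large n, the divide-and-conquer algorithm (sort by x, recurse on halves, check the dividing strip) achieves O(n log n).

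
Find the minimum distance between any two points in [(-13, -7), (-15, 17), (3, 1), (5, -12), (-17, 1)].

Computing all pairwise distances among 5 points:

d((-13, -7), (-15, 17)) = 24.0832
d((-13, -7), (3, 1)) = 17.8885
d((-13, -7), (5, -12)) = 18.6815
d((-13, -7), (-17, 1)) = 8.9443 <-- minimum
d((-15, 17), (3, 1)) = 24.0832
d((-15, 17), (5, -12)) = 35.2278
d((-15, 17), (-17, 1)) = 16.1245
d((3, 1), (5, -12)) = 13.1529
d((3, 1), (-17, 1)) = 20.0
d((5, -12), (-17, 1)) = 25.5539

Closest pair: (-13, -7) and (-17, 1) with distance 8.9443

The closest pair is (-13, -7) and (-17, 1) with Euclidean distance 8.9443. For 5 points, brute-force pairwise comparison is shown above. For large n, the divide-and-conquer algorithm (sort by x, recurse on halves, check the dividing strip) achieves O(n log n).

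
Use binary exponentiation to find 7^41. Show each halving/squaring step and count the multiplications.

Computing 7^41 by squaring (build up from 7^1; each line after the first costs one multiplication):

7^1 = 7
7^2 = (7^1)^2 = 7^2 = 49
7^4 = (7^2)^2 = 49^2 = 2401
7^5 = 7 * 7^4 = 7 * 2401 = 16807
7^10 = (7^5)^2 = 16807^2 = 282475249
7^20 = (7^10)^2 = 282475249^2 = 79792266297612001
7^40 = (7^20)^2 = 79792266297612001^2 = 6366805760909027985741435139224001
7^41 = 7 * 7^40 = 7 * 6366805760909027985741435139224001 = 44567640326363195900190045974568007

Result: 44567640326363195900190045974568007
Multiplications needed: 7 (7 lines after 7^1)

7^41 = 44567640326363195900190045974568007. Using exponentiation by squaring, this requires 7 multiplications. The key idea: if the exponent is even, square the half-power; if odd, multiply by the base once.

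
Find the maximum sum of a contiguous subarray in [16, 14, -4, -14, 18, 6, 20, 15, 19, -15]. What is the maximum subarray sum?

Using Kadane's algorithm on [16, 14, -4, -14, 18, 6, 20, 15, 19, -15]:

Scanning through the array:
Position 1 (value 14): max_ending_here = 30, max_so_far = 30
Position 2 (value -4): max_ending_here = 26, max_so_far = 30
Position 3 (value -14): max_ending_here = 12, max_so_far = 30
Position 4 (value 18): max_ending_here = 30, max_so_far = 30
Position 5 (value 6): max_ending_here = 36, max_so_far = 36
Position 6 (value 20): max_ending_here = 56, max_so_far = 56
Position 7 (value 15): max_ending_here = 71, max_so_far = 71
Position 8 (value 19): max_ending_here = 90, max_so_far = 90
Position 9 (value -15): max_ending_here = 75, max_so_far = 90

Maximum subarray: [16, 14, -4, -14, 18, 6, 20, 15, 19]
Maximum sum: 90

The maximum subarray is [16, 14, -4, -14, 18, 6, 20, 15, 19] with sum 90. This subarray runs from index 0 to index 8.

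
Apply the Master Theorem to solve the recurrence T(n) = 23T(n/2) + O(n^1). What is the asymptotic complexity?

Master Theorem for T(n) = 23T(n/2) + O(n^1):

a = 23, b = 2, c = 1
log_b(a) = log_2(23) = 4.5236

Case 1: c = 1 < log_2(23) = 4.5236
T(n) = O(n^(log_2 23))

For T(n) = 23T(n/2) + O(n^1): log_2(23) = 4.5236. This is Case 1 of the Master Theorem (c < log_b(a), work dominated by leaves), giving O(n^(log_2 23)).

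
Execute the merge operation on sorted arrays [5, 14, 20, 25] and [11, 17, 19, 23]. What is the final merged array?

Merging process:

Compare 5 vs 11: take 5 from left. Merged: [5]
Compare 14 vs 11: take 11 from right. Merged: [5, 11]
Compare 14 vs 17: take 14 from left. Merged: [5, 11, 14]
Compare 20 vs 17: take 17 from right. Merged: [5, 11, 14, 17]
Compare 20 vs 19: take 19 from right. Merged: [5, 11, 14, 17, 19]
Compare 20 vs 23: take 20 from left. Merged: [5, 11, 14, 17, 19, 20]
Compare 25 vs 23: take 23 from right. Merged: [5, 11, 14, 17, 19, 20, 23]
Append remaining from left: [25]. Merged: [5, 11, 14, 17, 19, 20, 23, 25]

Final merged array: [5, 11, 14, 17, 19, 20, 23, 25]
Total comparisons: 7

The merged array is [5, 11, 14, 17, 19, 20, 23, 25], requiring 7 comparisons. The merge step runs in O(n) time where n is the total number of elements.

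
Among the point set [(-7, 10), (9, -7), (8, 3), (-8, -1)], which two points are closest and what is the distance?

Computing all pairwise distances among 4 points:

d((-7, 10), (9, -7)) = 23.3452
d((-7, 10), (8, 3)) = 16.5529
d((-7, 10), (-8, -1)) = 11.0454
d((9, -7), (8, 3)) = 10.0499 <-- minimum
d((9, -7), (-8, -1)) = 18.0278
d((8, 3), (-8, -1)) = 16.4924

Closest pair: (9, -7) and (8, 3) with distance 10.0499

The closest pair is (9, -7) and (8, 3) with Euclidean distance 10.0499. For 4 points, brute-force pairwise comparison is shown above. For large n, the divide-and-conquer algorithm (sort by x, recurse on halves, check the dividing strip) achieves O(n log n).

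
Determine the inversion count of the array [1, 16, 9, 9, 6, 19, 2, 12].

Finding inversions in [1, 16, 9, 9, 6, 19, 2, 12]:

(1, 2): arr[1]=16 > arr[2]=9
(1, 3): arr[1]=16 > arr[3]=9
(1, 4): arr[1]=16 > arr[4]=6
(1, 6): arr[1]=16 > arr[6]=2
(1, 7): arr[1]=16 > arr[7]=12
(2, 4): arr[2]=9 > arr[4]=6
(2, 6): arr[2]=9 > arr[6]=2
(3, 4): arr[3]=9 > arr[4]=6
(3, 6): arr[3]=9 > arr[6]=2
(4, 6): arr[4]=6 > arr[6]=2
(5, 6): arr[5]=19 > arr[6]=2
(5, 7): arr[5]=19 > arr[7]=12

Total inversions: 12

The array has 12 inversion(s): (1,2), (1,3), (1,4), (1,6), (1,7), (2,4), (2,6), (3,4), (3,6), (4,6), (5,6), (5,7). Each pair (i,j) satisfies i < j and arr[i] > arr[j].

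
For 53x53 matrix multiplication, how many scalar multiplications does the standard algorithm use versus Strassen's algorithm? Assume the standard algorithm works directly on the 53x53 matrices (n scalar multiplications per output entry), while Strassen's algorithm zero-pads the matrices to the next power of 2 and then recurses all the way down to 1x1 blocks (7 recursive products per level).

Matrix multiplication for 53x53 matrices:

Strassen's algorithm requires power-of-2 dimensions. Pad 53x53 to 64x64 (next power of 2).

Standard algorithm: 53^3 = 148877 multiplications
Strassen's algorithm: 7^(log2(64)) = 7^6 = 117649 multiplications
Savings: 148877 - 117649 = 31228 multiplications

Standard: 148877 multiplications (53^3). Strassen: 117649 multiplications (7^6, after padding to 64x64). Strassen reduces 8 recursive multiplications to 7 at each level.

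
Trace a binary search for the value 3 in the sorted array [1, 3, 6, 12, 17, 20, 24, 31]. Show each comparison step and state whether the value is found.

Binary search for 3 in [1, 3, 6, 12, 17, 20, 24, 31]:

lo=0, hi=7, mid=3, arr[mid]=12 -> 12 > 3, search left half
lo=0, hi=2, mid=1, arr[mid]=3 -> Found target at index 1!

Binary search finds 3 at index 1 after 2 comparisons. The search repeatedly halves the search space by comparing with the middle element.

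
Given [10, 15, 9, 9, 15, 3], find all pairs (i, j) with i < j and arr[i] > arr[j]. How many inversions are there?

Finding inversions in [10, 15, 9, 9, 15, 3]:

(0, 2): arr[0]=10 > arr[2]=9
(0, 3): arr[0]=10 > arr[3]=9
(0, 5): arr[0]=10 > arr[5]=3
(1, 2): arr[1]=15 > arr[2]=9
(1, 3): arr[1]=15 > arr[3]=9
(1, 5): arr[1]=15 > arr[5]=3
(2, 5): arr[2]=9 > arr[5]=3
(3, 5): arr[3]=9 > arr[5]=3
(4, 5): arr[4]=15 > arr[5]=3

Total inversions: 9

The array has 9 inversion(s): (0,2), (0,3), (0,5), (1,2), (1,3), (1,5), (2,5), (3,5), (4,5). Each pair (i,j) satisfies i < j and arr[i] > arr[j].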